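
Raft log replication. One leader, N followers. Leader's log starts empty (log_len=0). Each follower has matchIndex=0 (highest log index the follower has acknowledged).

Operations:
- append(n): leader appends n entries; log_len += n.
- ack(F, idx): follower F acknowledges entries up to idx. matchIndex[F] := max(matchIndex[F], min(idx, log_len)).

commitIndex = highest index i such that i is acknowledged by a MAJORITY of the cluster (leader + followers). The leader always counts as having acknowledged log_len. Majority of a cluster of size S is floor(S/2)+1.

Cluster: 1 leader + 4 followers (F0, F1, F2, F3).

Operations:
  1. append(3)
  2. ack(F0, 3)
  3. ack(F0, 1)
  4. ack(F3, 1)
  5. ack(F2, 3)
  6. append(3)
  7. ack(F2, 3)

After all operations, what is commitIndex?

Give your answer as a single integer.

Answer: 3

Derivation:
Op 1: append 3 -> log_len=3
Op 2: F0 acks idx 3 -> match: F0=3 F1=0 F2=0 F3=0; commitIndex=0
Op 3: F0 acks idx 1 -> match: F0=3 F1=0 F2=0 F3=0; commitIndex=0
Op 4: F3 acks idx 1 -> match: F0=3 F1=0 F2=0 F3=1; commitIndex=1
Op 5: F2 acks idx 3 -> match: F0=3 F1=0 F2=3 F3=1; commitIndex=3
Op 6: append 3 -> log_len=6
Op 7: F2 acks idx 3 -> match: F0=3 F1=0 F2=3 F3=1; commitIndex=3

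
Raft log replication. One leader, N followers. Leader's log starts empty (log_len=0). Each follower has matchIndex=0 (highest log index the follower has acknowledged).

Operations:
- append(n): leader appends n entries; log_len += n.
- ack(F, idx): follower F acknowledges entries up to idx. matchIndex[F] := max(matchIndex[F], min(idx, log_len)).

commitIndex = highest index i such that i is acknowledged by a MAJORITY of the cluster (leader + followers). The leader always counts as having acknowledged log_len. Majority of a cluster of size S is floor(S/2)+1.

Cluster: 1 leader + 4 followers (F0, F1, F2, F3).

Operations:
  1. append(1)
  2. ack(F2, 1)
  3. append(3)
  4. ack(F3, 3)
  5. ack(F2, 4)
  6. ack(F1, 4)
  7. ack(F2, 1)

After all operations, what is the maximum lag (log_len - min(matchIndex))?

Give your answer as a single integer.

Answer: 4

Derivation:
Op 1: append 1 -> log_len=1
Op 2: F2 acks idx 1 -> match: F0=0 F1=0 F2=1 F3=0; commitIndex=0
Op 3: append 3 -> log_len=4
Op 4: F3 acks idx 3 -> match: F0=0 F1=0 F2=1 F3=3; commitIndex=1
Op 5: F2 acks idx 4 -> match: F0=0 F1=0 F2=4 F3=3; commitIndex=3
Op 6: F1 acks idx 4 -> match: F0=0 F1=4 F2=4 F3=3; commitIndex=4
Op 7: F2 acks idx 1 -> match: F0=0 F1=4 F2=4 F3=3; commitIndex=4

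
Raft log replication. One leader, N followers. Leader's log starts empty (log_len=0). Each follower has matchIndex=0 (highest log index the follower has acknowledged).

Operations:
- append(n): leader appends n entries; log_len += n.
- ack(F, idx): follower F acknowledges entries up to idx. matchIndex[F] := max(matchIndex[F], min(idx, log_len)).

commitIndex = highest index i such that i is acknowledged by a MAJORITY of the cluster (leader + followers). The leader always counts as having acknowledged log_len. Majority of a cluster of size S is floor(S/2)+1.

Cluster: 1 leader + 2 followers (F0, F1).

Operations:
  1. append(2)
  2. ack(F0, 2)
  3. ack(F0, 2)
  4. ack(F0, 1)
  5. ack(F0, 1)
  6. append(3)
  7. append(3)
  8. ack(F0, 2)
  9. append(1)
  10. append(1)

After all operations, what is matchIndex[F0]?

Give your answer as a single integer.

Answer: 2

Derivation:
Op 1: append 2 -> log_len=2
Op 2: F0 acks idx 2 -> match: F0=2 F1=0; commitIndex=2
Op 3: F0 acks idx 2 -> match: F0=2 F1=0; commitIndex=2
Op 4: F0 acks idx 1 -> match: F0=2 F1=0; commitIndex=2
Op 5: F0 acks idx 1 -> match: F0=2 F1=0; commitIndex=2
Op 6: append 3 -> log_len=5
Op 7: append 3 -> log_len=8
Op 8: F0 acks idx 2 -> match: F0=2 F1=0; commitIndex=2
Op 9: append 1 -> log_len=9
Op 10: append 1 -> log_len=10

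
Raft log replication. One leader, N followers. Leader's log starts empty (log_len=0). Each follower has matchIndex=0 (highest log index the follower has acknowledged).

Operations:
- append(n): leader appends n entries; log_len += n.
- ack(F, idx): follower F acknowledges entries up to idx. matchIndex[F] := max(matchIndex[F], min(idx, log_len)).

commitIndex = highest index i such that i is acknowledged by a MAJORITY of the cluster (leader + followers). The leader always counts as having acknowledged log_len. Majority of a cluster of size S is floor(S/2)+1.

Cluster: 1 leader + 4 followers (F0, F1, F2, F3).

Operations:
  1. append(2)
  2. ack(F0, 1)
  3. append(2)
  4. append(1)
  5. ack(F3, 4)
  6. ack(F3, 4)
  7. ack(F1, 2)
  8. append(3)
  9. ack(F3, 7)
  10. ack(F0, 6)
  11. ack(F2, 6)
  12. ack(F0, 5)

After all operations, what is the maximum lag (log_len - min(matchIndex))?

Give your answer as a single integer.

Op 1: append 2 -> log_len=2
Op 2: F0 acks idx 1 -> match: F0=1 F1=0 F2=0 F3=0; commitIndex=0
Op 3: append 2 -> log_len=4
Op 4: append 1 -> log_len=5
Op 5: F3 acks idx 4 -> match: F0=1 F1=0 F2=0 F3=4; commitIndex=1
Op 6: F3 acks idx 4 -> match: F0=1 F1=0 F2=0 F3=4; commitIndex=1
Op 7: F1 acks idx 2 -> match: F0=1 F1=2 F2=0 F3=4; commitIndex=2
Op 8: append 3 -> log_len=8
Op 9: F3 acks idx 7 -> match: F0=1 F1=2 F2=0 F3=7; commitIndex=2
Op 10: F0 acks idx 6 -> match: F0=6 F1=2 F2=0 F3=7; commitIndex=6
Op 11: F2 acks idx 6 -> match: F0=6 F1=2 F2=6 F3=7; commitIndex=6
Op 12: F0 acks idx 5 -> match: F0=6 F1=2 F2=6 F3=7; commitIndex=6

Answer: 6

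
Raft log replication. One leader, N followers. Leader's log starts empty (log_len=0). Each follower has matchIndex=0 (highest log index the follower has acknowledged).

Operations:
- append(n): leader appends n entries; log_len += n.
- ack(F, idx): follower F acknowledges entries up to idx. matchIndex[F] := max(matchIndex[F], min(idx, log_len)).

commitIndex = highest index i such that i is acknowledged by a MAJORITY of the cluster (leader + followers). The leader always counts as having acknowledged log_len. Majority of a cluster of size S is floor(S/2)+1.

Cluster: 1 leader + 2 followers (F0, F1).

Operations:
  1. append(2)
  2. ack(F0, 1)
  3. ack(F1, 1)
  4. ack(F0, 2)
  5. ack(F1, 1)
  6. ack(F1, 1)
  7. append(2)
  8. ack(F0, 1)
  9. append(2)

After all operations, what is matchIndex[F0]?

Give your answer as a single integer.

Op 1: append 2 -> log_len=2
Op 2: F0 acks idx 1 -> match: F0=1 F1=0; commitIndex=1
Op 3: F1 acks idx 1 -> match: F0=1 F1=1; commitIndex=1
Op 4: F0 acks idx 2 -> match: F0=2 F1=1; commitIndex=2
Op 5: F1 acks idx 1 -> match: F0=2 F1=1; commitIndex=2
Op 6: F1 acks idx 1 -> match: F0=2 F1=1; commitIndex=2
Op 7: append 2 -> log_len=4
Op 8: F0 acks idx 1 -> match: F0=2 F1=1; commitIndex=2
Op 9: append 2 -> log_len=6

Answer: 2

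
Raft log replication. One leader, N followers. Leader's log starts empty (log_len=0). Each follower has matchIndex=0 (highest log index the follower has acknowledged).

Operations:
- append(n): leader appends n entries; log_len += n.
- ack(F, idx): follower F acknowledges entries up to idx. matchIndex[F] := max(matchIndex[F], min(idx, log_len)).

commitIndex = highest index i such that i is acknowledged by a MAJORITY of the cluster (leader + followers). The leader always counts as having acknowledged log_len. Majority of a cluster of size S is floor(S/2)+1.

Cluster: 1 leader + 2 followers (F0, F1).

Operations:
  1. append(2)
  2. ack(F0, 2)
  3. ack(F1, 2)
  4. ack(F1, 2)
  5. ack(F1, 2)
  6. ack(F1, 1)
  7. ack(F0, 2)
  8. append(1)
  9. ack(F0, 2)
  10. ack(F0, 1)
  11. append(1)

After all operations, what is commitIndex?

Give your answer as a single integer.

Answer: 2

Derivation:
Op 1: append 2 -> log_len=2
Op 2: F0 acks idx 2 -> match: F0=2 F1=0; commitIndex=2
Op 3: F1 acks idx 2 -> match: F0=2 F1=2; commitIndex=2
Op 4: F1 acks idx 2 -> match: F0=2 F1=2; commitIndex=2
Op 5: F1 acks idx 2 -> match: F0=2 F1=2; commitIndex=2
Op 6: F1 acks idx 1 -> match: F0=2 F1=2; commitIndex=2
Op 7: F0 acks idx 2 -> match: F0=2 F1=2; commitIndex=2
Op 8: append 1 -> log_len=3
Op 9: F0 acks idx 2 -> match: F0=2 F1=2; commitIndex=2
Op 10: F0 acks idx 1 -> match: F0=2 F1=2; commitIndex=2
Op 11: append 1 -> log_len=4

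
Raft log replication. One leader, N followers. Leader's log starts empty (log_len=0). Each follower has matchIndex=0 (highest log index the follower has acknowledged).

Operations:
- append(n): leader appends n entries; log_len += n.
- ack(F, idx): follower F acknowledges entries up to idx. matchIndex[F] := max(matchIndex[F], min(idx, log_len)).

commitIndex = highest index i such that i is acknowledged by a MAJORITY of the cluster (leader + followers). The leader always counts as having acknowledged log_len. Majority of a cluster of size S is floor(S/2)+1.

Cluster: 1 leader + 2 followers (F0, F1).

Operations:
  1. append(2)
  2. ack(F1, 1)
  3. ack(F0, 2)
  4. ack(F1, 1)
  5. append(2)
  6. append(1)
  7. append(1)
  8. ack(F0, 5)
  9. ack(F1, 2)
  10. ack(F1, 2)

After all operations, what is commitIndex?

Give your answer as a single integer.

Op 1: append 2 -> log_len=2
Op 2: F1 acks idx 1 -> match: F0=0 F1=1; commitIndex=1
Op 3: F0 acks idx 2 -> match: F0=2 F1=1; commitIndex=2
Op 4: F1 acks idx 1 -> match: F0=2 F1=1; commitIndex=2
Op 5: append 2 -> log_len=4
Op 6: append 1 -> log_len=5
Op 7: append 1 -> log_len=6
Op 8: F0 acks idx 5 -> match: F0=5 F1=1; commitIndex=5
Op 9: F1 acks idx 2 -> match: F0=5 F1=2; commitIndex=5
Op 10: F1 acks idx 2 -> match: F0=5 F1=2; commitIndex=5

Answer: 5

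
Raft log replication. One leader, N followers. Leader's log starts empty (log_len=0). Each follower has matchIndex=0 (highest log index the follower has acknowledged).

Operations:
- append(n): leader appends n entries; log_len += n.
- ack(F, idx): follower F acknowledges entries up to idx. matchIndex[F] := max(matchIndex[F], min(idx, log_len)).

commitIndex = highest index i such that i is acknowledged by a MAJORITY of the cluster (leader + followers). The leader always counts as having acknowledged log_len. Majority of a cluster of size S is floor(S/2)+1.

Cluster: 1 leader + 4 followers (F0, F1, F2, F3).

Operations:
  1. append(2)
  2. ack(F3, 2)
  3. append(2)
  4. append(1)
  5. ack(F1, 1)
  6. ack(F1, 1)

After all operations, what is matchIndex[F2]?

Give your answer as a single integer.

Answer: 0

Derivation:
Op 1: append 2 -> log_len=2
Op 2: F3 acks idx 2 -> match: F0=0 F1=0 F2=0 F3=2; commitIndex=0
Op 3: append 2 -> log_len=4
Op 4: append 1 -> log_len=5
Op 5: F1 acks idx 1 -> match: F0=0 F1=1 F2=0 F3=2; commitIndex=1
Op 6: F1 acks idx 1 -> match: F0=0 F1=1 F2=0 F3=2; commitIndex=1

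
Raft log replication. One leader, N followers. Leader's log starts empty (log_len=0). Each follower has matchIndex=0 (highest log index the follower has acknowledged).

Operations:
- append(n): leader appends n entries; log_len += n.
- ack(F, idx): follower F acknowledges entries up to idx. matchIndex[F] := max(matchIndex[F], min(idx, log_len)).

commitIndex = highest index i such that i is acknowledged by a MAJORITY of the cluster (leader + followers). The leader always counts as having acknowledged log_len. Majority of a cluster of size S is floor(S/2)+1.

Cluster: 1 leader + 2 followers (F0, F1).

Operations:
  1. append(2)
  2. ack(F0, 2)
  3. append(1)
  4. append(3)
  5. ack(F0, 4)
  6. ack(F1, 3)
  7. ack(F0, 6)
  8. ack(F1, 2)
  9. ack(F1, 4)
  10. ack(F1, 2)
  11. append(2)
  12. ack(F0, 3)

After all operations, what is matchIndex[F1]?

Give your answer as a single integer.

Answer: 4

Derivation:
Op 1: append 2 -> log_len=2
Op 2: F0 acks idx 2 -> match: F0=2 F1=0; commitIndex=2
Op 3: append 1 -> log_len=3
Op 4: append 3 -> log_len=6
Op 5: F0 acks idx 4 -> match: F0=4 F1=0; commitIndex=4
Op 6: F1 acks idx 3 -> match: F0=4 F1=3; commitIndex=4
Op 7: F0 acks idx 6 -> match: F0=6 F1=3; commitIndex=6
Op 8: F1 acks idx 2 -> match: F0=6 F1=3; commitIndex=6
Op 9: F1 acks idx 4 -> match: F0=6 F1=4; commitIndex=6
Op 10: F1 acks idx 2 -> match: F0=6 F1=4; commitIndex=6
Op 11: append 2 -> log_len=8
Op 12: F0 acks idx 3 -> match: F0=6 F1=4; commitIndex=6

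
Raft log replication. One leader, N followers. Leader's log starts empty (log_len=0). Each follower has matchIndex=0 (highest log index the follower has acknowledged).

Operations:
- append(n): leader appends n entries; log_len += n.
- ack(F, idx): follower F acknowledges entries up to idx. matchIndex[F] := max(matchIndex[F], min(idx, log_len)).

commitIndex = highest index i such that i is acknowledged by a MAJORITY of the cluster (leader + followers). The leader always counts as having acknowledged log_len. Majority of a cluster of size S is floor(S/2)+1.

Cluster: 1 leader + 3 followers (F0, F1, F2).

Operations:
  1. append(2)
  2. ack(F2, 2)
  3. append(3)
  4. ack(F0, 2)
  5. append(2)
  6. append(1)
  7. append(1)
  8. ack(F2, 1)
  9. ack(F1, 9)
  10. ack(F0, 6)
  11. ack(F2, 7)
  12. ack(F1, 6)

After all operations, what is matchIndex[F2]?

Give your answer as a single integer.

Op 1: append 2 -> log_len=2
Op 2: F2 acks idx 2 -> match: F0=0 F1=0 F2=2; commitIndex=0
Op 3: append 3 -> log_len=5
Op 4: F0 acks idx 2 -> match: F0=2 F1=0 F2=2; commitIndex=2
Op 5: append 2 -> log_len=7
Op 6: append 1 -> log_len=8
Op 7: append 1 -> log_len=9
Op 8: F2 acks idx 1 -> match: F0=2 F1=0 F2=2; commitIndex=2
Op 9: F1 acks idx 9 -> match: F0=2 F1=9 F2=2; commitIndex=2
Op 10: F0 acks idx 6 -> match: F0=6 F1=9 F2=2; commitIndex=6
Op 11: F2 acks idx 7 -> match: F0=6 F1=9 F2=7; commitIndex=7
Op 12: F1 acks idx 6 -> match: F0=6 F1=9 F2=7; commitIndex=7

Answer: 7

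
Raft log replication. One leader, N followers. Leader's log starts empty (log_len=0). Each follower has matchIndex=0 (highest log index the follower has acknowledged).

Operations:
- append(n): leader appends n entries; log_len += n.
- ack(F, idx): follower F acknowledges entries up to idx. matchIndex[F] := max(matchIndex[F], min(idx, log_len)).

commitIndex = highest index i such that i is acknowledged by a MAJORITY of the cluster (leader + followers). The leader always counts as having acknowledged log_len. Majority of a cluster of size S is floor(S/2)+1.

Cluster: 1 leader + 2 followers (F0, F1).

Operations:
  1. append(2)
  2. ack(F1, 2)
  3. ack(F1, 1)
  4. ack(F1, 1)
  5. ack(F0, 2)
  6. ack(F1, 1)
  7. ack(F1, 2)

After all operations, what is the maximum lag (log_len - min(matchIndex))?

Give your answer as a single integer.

Answer: 0

Derivation:
Op 1: append 2 -> log_len=2
Op 2: F1 acks idx 2 -> match: F0=0 F1=2; commitIndex=2
Op 3: F1 acks idx 1 -> match: F0=0 F1=2; commitIndex=2
Op 4: F1 acks idx 1 -> match: F0=0 F1=2; commitIndex=2
Op 5: F0 acks idx 2 -> match: F0=2 F1=2; commitIndex=2
Op 6: F1 acks idx 1 -> match: F0=2 F1=2; commitIndex=2
Op 7: F1 acks idx 2 -> match: F0=2 F1=2; commitIndex=2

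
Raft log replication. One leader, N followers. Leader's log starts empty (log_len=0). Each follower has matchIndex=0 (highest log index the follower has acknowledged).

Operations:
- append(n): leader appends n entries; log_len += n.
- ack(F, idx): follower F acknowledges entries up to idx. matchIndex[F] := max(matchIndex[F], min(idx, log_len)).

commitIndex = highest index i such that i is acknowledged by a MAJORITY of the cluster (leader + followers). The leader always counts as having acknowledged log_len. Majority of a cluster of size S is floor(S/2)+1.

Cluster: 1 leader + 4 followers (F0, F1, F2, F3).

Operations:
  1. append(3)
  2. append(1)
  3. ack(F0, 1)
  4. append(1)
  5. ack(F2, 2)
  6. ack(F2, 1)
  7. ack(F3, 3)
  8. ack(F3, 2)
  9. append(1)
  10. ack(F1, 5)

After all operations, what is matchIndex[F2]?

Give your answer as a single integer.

Answer: 2

Derivation:
Op 1: append 3 -> log_len=3
Op 2: append 1 -> log_len=4
Op 3: F0 acks idx 1 -> match: F0=1 F1=0 F2=0 F3=0; commitIndex=0
Op 4: append 1 -> log_len=5
Op 5: F2 acks idx 2 -> match: F0=1 F1=0 F2=2 F3=0; commitIndex=1
Op 6: F2 acks idx 1 -> match: F0=1 F1=0 F2=2 F3=0; commitIndex=1
Op 7: F3 acks idx 3 -> match: F0=1 F1=0 F2=2 F3=3; commitIndex=2
Op 8: F3 acks idx 2 -> match: F0=1 F1=0 F2=2 F3=3; commitIndex=2
Op 9: append 1 -> log_len=6
Op 10: F1 acks idx 5 -> match: F0=1 F1=5 F2=2 F3=3; commitIndex=3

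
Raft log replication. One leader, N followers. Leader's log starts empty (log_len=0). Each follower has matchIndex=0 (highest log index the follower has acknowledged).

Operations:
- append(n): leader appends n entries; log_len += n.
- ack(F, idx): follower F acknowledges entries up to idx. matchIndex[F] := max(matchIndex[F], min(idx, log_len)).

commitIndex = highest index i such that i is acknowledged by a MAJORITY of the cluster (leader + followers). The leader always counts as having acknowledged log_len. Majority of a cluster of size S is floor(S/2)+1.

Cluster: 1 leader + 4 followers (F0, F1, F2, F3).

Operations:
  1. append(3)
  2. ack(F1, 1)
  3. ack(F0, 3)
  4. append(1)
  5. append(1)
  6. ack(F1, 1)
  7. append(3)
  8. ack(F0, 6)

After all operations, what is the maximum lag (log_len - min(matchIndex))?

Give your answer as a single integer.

Answer: 8

Derivation:
Op 1: append 3 -> log_len=3
Op 2: F1 acks idx 1 -> match: F0=0 F1=1 F2=0 F3=0; commitIndex=0
Op 3: F0 acks idx 3 -> match: F0=3 F1=1 F2=0 F3=0; commitIndex=1
Op 4: append 1 -> log_len=4
Op 5: append 1 -> log_len=5
Op 6: F1 acks idx 1 -> match: F0=3 F1=1 F2=0 F3=0; commitIndex=1
Op 7: append 3 -> log_len=8
Op 8: F0 acks idx 6 -> match: F0=6 F1=1 F2=0 F3=0; commitIndex=1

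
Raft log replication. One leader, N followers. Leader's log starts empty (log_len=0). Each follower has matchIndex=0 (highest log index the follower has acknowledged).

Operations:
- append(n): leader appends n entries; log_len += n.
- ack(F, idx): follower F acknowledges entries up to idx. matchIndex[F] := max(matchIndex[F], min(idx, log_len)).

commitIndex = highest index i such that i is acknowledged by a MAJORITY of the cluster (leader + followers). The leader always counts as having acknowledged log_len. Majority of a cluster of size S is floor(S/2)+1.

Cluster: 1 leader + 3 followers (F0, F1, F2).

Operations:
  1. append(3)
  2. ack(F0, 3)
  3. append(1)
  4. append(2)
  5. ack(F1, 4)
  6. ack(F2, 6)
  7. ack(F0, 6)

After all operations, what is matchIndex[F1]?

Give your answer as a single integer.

Answer: 4

Derivation:
Op 1: append 3 -> log_len=3
Op 2: F0 acks idx 3 -> match: F0=3 F1=0 F2=0; commitIndex=0
Op 3: append 1 -> log_len=4
Op 4: append 2 -> log_len=6
Op 5: F1 acks idx 4 -> match: F0=3 F1=4 F2=0; commitIndex=3
Op 6: F2 acks idx 6 -> match: F0=3 F1=4 F2=6; commitIndex=4
Op 7: F0 acks idx 6 -> match: F0=6 F1=4 F2=6; commitIndex=6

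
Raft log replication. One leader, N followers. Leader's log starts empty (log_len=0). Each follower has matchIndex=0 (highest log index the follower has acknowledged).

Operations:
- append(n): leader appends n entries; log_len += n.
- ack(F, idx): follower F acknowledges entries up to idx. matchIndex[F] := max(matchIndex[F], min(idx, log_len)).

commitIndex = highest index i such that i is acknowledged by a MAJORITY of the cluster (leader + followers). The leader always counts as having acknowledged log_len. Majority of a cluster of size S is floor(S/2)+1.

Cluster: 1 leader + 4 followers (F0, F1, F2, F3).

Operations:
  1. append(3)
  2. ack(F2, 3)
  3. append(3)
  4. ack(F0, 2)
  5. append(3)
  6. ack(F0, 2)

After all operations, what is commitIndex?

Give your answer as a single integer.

Answer: 2

Derivation:
Op 1: append 3 -> log_len=3
Op 2: F2 acks idx 3 -> match: F0=0 F1=0 F2=3 F3=0; commitIndex=0
Op 3: append 3 -> log_len=6
Op 4: F0 acks idx 2 -> match: F0=2 F1=0 F2=3 F3=0; commitIndex=2
Op 5: append 3 -> log_len=9
Op 6: F0 acks idx 2 -> match: F0=2 F1=0 F2=3 F3=0; commitIndex=2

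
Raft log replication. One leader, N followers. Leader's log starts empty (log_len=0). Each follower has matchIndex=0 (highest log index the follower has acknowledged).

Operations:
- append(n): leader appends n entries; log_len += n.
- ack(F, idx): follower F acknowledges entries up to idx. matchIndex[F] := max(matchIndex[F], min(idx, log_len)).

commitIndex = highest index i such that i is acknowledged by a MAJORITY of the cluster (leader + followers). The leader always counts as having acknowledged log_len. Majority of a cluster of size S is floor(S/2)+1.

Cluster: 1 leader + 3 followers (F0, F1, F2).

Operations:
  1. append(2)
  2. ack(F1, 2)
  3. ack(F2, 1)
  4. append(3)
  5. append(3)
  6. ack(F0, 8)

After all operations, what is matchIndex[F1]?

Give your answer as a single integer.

Answer: 2

Derivation:
Op 1: append 2 -> log_len=2
Op 2: F1 acks idx 2 -> match: F0=0 F1=2 F2=0; commitIndex=0
Op 3: F2 acks idx 1 -> match: F0=0 F1=2 F2=1; commitIndex=1
Op 4: append 3 -> log_len=5
Op 5: append 3 -> log_len=8
Op 6: F0 acks idx 8 -> match: F0=8 F1=2 F2=1; commitIndex=2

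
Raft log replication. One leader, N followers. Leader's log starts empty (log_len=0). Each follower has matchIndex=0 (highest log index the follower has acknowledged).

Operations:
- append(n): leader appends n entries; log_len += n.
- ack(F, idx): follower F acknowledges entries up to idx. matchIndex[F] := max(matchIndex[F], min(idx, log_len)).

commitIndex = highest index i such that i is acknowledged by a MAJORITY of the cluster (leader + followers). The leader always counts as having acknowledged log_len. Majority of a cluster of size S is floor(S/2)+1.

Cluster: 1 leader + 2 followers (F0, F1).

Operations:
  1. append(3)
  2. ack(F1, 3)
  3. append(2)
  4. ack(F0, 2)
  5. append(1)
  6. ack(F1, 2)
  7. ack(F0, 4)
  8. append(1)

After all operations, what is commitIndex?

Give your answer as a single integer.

Op 1: append 3 -> log_len=3
Op 2: F1 acks idx 3 -> match: F0=0 F1=3; commitIndex=3
Op 3: append 2 -> log_len=5
Op 4: F0 acks idx 2 -> match: F0=2 F1=3; commitIndex=3
Op 5: append 1 -> log_len=6
Op 6: F1 acks idx 2 -> match: F0=2 F1=3; commitIndex=3
Op 7: F0 acks idx 4 -> match: F0=4 F1=3; commitIndex=4
Op 8: append 1 -> log_len=7

Answer: 4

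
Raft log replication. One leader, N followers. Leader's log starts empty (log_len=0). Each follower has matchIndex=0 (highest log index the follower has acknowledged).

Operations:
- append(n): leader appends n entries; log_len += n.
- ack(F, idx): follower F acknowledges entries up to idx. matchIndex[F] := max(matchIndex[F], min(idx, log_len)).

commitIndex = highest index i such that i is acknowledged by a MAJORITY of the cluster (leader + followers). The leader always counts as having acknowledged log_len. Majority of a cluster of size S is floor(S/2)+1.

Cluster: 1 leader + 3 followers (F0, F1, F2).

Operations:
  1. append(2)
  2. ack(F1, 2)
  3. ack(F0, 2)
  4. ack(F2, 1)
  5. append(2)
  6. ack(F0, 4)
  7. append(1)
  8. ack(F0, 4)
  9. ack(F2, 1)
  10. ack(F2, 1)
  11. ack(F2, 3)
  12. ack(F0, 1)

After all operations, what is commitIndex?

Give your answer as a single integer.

Op 1: append 2 -> log_len=2
Op 2: F1 acks idx 2 -> match: F0=0 F1=2 F2=0; commitIndex=0
Op 3: F0 acks idx 2 -> match: F0=2 F1=2 F2=0; commitIndex=2
Op 4: F2 acks idx 1 -> match: F0=2 F1=2 F2=1; commitIndex=2
Op 5: append 2 -> log_len=4
Op 6: F0 acks idx 4 -> match: F0=4 F1=2 F2=1; commitIndex=2
Op 7: append 1 -> log_len=5
Op 8: F0 acks idx 4 -> match: F0=4 F1=2 F2=1; commitIndex=2
Op 9: F2 acks idx 1 -> match: F0=4 F1=2 F2=1; commitIndex=2
Op 10: F2 acks idx 1 -> match: F0=4 F1=2 F2=1; commitIndex=2
Op 11: F2 acks idx 3 -> match: F0=4 F1=2 F2=3; commitIndex=3
Op 12: F0 acks idx 1 -> match: F0=4 F1=2 F2=3; commitIndex=3

Answer: 3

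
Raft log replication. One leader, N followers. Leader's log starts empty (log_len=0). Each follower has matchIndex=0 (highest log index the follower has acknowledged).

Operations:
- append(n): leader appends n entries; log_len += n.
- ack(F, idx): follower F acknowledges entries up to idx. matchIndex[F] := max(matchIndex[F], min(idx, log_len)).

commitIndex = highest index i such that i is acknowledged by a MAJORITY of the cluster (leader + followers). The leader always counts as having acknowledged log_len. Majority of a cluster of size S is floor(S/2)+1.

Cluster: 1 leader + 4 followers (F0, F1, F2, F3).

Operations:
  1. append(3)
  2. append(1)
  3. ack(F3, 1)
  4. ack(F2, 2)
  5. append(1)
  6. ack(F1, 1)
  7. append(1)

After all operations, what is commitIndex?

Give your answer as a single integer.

Answer: 1

Derivation:
Op 1: append 3 -> log_len=3
Op 2: append 1 -> log_len=4
Op 3: F3 acks idx 1 -> match: F0=0 F1=0 F2=0 F3=1; commitIndex=0
Op 4: F2 acks idx 2 -> match: F0=0 F1=0 F2=2 F3=1; commitIndex=1
Op 5: append 1 -> log_len=5
Op 6: F1 acks idx 1 -> match: F0=0 F1=1 F2=2 F3=1; commitIndex=1
Op 7: append 1 -> log_len=6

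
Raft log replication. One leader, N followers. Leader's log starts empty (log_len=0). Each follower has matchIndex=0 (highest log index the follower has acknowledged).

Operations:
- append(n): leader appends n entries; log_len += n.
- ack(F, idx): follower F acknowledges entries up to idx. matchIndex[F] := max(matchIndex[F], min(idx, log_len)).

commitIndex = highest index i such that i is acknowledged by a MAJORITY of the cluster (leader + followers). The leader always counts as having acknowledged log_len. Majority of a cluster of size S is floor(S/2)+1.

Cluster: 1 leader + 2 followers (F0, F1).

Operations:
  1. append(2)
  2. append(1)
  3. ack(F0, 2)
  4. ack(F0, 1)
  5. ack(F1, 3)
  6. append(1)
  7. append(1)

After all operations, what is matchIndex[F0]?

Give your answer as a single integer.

Op 1: append 2 -> log_len=2
Op 2: append 1 -> log_len=3
Op 3: F0 acks idx 2 -> match: F0=2 F1=0; commitIndex=2
Op 4: F0 acks idx 1 -> match: F0=2 F1=0; commitIndex=2
Op 5: F1 acks idx 3 -> match: F0=2 F1=3; commitIndex=3
Op 6: append 1 -> log_len=4
Op 7: append 1 -> log_len=5

Answer: 2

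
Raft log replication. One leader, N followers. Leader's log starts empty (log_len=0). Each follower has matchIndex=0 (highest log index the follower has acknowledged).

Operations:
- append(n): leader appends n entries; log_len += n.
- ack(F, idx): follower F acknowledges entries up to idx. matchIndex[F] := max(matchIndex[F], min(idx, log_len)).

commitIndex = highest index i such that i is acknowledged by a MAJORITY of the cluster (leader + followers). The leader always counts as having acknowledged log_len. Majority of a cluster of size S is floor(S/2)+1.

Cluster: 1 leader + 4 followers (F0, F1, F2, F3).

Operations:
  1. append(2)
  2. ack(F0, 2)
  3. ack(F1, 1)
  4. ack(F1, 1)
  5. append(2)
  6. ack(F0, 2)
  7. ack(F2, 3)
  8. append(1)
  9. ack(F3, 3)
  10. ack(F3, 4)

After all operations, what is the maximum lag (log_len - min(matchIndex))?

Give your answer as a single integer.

Op 1: append 2 -> log_len=2
Op 2: F0 acks idx 2 -> match: F0=2 F1=0 F2=0 F3=0; commitIndex=0
Op 3: F1 acks idx 1 -> match: F0=2 F1=1 F2=0 F3=0; commitIndex=1
Op 4: F1 acks idx 1 -> match: F0=2 F1=1 F2=0 F3=0; commitIndex=1
Op 5: append 2 -> log_len=4
Op 6: F0 acks idx 2 -> match: F0=2 F1=1 F2=0 F3=0; commitIndex=1
Op 7: F2 acks idx 3 -> match: F0=2 F1=1 F2=3 F3=0; commitIndex=2
Op 8: append 1 -> log_len=5
Op 9: F3 acks idx 3 -> match: F0=2 F1=1 F2=3 F3=3; commitIndex=3
Op 10: F3 acks idx 4 -> match: F0=2 F1=1 F2=3 F3=4; commitIndex=3

Answer: 4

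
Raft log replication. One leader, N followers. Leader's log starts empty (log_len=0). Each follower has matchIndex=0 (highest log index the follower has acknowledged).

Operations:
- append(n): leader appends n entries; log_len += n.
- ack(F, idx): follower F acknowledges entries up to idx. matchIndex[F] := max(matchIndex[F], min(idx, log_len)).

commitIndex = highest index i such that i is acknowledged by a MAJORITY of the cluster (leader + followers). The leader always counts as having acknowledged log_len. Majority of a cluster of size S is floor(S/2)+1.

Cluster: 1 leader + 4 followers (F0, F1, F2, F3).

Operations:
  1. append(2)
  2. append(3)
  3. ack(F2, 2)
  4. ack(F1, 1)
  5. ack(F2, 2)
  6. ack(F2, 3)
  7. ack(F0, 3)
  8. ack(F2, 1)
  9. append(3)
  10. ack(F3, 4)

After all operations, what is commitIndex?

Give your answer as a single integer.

Answer: 3

Derivation:
Op 1: append 2 -> log_len=2
Op 2: append 3 -> log_len=5
Op 3: F2 acks idx 2 -> match: F0=0 F1=0 F2=2 F3=0; commitIndex=0
Op 4: F1 acks idx 1 -> match: F0=0 F1=1 F2=2 F3=0; commitIndex=1
Op 5: F2 acks idx 2 -> match: F0=0 F1=1 F2=2 F3=0; commitIndex=1
Op 6: F2 acks idx 3 -> match: F0=0 F1=1 F2=3 F3=0; commitIndex=1
Op 7: F0 acks idx 3 -> match: F0=3 F1=1 F2=3 F3=0; commitIndex=3
Op 8: F2 acks idx 1 -> match: F0=3 F1=1 F2=3 F3=0; commitIndex=3
Op 9: append 3 -> log_len=8
Op 10: F3 acks idx 4 -> match: F0=3 F1=1 F2=3 F3=4; commitIndex=3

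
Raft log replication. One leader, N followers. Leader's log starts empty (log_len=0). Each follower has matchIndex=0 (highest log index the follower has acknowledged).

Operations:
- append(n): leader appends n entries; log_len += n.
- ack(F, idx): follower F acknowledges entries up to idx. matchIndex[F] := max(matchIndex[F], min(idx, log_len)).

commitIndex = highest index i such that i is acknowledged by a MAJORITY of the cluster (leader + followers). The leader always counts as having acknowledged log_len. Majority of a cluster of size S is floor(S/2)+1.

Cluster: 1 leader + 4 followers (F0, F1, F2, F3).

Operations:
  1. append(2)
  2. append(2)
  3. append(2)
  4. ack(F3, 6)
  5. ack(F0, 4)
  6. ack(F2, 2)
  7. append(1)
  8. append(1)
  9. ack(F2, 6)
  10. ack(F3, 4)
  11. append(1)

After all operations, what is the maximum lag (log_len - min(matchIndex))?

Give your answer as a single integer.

Answer: 9

Derivation:
Op 1: append 2 -> log_len=2
Op 2: append 2 -> log_len=4
Op 3: append 2 -> log_len=6
Op 4: F3 acks idx 6 -> match: F0=0 F1=0 F2=0 F3=6; commitIndex=0
Op 5: F0 acks idx 4 -> match: F0=4 F1=0 F2=0 F3=6; commitIndex=4
Op 6: F2 acks idx 2 -> match: F0=4 F1=0 F2=2 F3=6; commitIndex=4
Op 7: append 1 -> log_len=7
Op 8: append 1 -> log_len=8
Op 9: F2 acks idx 6 -> match: F0=4 F1=0 F2=6 F3=6; commitIndex=6
Op 10: F3 acks idx 4 -> match: F0=4 F1=0 F2=6 F3=6; commitIndex=6
Op 11: append 1 -> log_len=9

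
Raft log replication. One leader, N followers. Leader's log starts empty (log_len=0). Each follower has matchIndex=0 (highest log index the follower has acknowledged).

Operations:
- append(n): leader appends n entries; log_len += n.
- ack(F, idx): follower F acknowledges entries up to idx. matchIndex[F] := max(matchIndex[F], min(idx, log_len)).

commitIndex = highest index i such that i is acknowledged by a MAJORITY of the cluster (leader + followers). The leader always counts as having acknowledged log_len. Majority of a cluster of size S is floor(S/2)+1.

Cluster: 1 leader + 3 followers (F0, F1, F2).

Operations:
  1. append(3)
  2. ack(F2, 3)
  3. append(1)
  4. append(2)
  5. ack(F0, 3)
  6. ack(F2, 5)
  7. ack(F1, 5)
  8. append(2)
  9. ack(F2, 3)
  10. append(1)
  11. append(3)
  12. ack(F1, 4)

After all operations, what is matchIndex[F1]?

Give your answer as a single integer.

Op 1: append 3 -> log_len=3
Op 2: F2 acks idx 3 -> match: F0=0 F1=0 F2=3; commitIndex=0
Op 3: append 1 -> log_len=4
Op 4: append 2 -> log_len=6
Op 5: F0 acks idx 3 -> match: F0=3 F1=0 F2=3; commitIndex=3
Op 6: F2 acks idx 5 -> match: F0=3 F1=0 F2=5; commitIndex=3
Op 7: F1 acks idx 5 -> match: F0=3 F1=5 F2=5; commitIndex=5
Op 8: append 2 -> log_len=8
Op 9: F2 acks idx 3 -> match: F0=3 F1=5 F2=5; commitIndex=5
Op 10: append 1 -> log_len=9
Op 11: append 3 -> log_len=12
Op 12: F1 acks idx 4 -> match: F0=3 F1=5 F2=5; commitIndex=5

Answer: 5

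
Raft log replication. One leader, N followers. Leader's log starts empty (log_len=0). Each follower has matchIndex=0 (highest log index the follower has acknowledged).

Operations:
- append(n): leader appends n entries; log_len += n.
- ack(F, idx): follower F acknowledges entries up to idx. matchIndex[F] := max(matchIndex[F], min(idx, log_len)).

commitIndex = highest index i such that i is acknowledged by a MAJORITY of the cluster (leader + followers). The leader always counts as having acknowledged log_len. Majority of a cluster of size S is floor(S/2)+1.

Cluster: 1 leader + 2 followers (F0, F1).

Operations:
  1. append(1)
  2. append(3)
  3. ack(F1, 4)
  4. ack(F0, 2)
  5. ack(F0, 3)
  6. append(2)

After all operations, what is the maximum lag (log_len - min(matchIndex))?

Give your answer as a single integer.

Answer: 3

Derivation:
Op 1: append 1 -> log_len=1
Op 2: append 3 -> log_len=4
Op 3: F1 acks idx 4 -> match: F0=0 F1=4; commitIndex=4
Op 4: F0 acks idx 2 -> match: F0=2 F1=4; commitIndex=4
Op 5: F0 acks idx 3 -> match: F0=3 F1=4; commitIndex=4
Op 6: append 2 -> log_len=6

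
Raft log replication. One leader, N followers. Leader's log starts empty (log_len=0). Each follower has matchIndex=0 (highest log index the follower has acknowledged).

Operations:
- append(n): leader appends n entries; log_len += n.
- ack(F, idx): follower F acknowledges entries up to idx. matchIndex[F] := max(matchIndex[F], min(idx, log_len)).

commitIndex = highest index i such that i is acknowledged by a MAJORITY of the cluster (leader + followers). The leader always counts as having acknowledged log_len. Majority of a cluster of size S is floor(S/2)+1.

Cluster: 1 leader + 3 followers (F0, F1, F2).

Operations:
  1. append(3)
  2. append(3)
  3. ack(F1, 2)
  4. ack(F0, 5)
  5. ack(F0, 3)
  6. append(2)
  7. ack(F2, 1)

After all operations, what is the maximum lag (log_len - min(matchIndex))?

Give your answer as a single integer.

Op 1: append 3 -> log_len=3
Op 2: append 3 -> log_len=6
Op 3: F1 acks idx 2 -> match: F0=0 F1=2 F2=0; commitIndex=0
Op 4: F0 acks idx 5 -> match: F0=5 F1=2 F2=0; commitIndex=2
Op 5: F0 acks idx 3 -> match: F0=5 F1=2 F2=0; commitIndex=2
Op 6: append 2 -> log_len=8
Op 7: F2 acks idx 1 -> match: F0=5 F1=2 F2=1; commitIndex=2

Answer: 7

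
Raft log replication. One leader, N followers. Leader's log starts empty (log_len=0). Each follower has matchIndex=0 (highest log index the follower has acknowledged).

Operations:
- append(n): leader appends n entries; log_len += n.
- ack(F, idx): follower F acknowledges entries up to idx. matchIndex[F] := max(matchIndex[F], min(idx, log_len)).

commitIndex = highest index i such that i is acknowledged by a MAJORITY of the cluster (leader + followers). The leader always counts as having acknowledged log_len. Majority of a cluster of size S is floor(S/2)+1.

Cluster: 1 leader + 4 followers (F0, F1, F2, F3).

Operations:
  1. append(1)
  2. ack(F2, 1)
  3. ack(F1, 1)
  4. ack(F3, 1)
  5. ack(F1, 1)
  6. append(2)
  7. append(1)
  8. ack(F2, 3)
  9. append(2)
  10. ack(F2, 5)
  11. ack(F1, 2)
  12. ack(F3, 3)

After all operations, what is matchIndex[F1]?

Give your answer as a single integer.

Op 1: append 1 -> log_len=1
Op 2: F2 acks idx 1 -> match: F0=0 F1=0 F2=1 F3=0; commitIndex=0
Op 3: F1 acks idx 1 -> match: F0=0 F1=1 F2=1 F3=0; commitIndex=1
Op 4: F3 acks idx 1 -> match: F0=0 F1=1 F2=1 F3=1; commitIndex=1
Op 5: F1 acks idx 1 -> match: F0=0 F1=1 F2=1 F3=1; commitIndex=1
Op 6: append 2 -> log_len=3
Op 7: append 1 -> log_len=4
Op 8: F2 acks idx 3 -> match: F0=0 F1=1 F2=3 F3=1; commitIndex=1
Op 9: append 2 -> log_len=6
Op 10: F2 acks idx 5 -> match: F0=0 F1=1 F2=5 F3=1; commitIndex=1
Op 11: F1 acks idx 2 -> match: F0=0 F1=2 F2=5 F3=1; commitIndex=2
Op 12: F3 acks idx 3 -> match: F0=0 F1=2 F2=5 F3=3; commitIndex=3

Answer: 2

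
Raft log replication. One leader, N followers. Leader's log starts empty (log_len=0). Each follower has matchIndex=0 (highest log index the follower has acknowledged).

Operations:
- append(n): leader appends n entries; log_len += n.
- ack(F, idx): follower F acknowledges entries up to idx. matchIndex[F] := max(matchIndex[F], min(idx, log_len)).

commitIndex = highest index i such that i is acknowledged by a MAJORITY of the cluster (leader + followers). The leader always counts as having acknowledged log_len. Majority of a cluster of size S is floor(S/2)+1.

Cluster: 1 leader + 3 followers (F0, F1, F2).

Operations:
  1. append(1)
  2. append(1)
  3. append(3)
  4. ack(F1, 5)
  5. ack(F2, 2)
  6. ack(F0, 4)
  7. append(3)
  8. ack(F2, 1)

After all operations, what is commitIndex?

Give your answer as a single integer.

Op 1: append 1 -> log_len=1
Op 2: append 1 -> log_len=2
Op 3: append 3 -> log_len=5
Op 4: F1 acks idx 5 -> match: F0=0 F1=5 F2=0; commitIndex=0
Op 5: F2 acks idx 2 -> match: F0=0 F1=5 F2=2; commitIndex=2
Op 6: F0 acks idx 4 -> match: F0=4 F1=5 F2=2; commitIndex=4
Op 7: append 3 -> log_len=8
Op 8: F2 acks idx 1 -> match: F0=4 F1=5 F2=2; commitIndex=4

Answer: 4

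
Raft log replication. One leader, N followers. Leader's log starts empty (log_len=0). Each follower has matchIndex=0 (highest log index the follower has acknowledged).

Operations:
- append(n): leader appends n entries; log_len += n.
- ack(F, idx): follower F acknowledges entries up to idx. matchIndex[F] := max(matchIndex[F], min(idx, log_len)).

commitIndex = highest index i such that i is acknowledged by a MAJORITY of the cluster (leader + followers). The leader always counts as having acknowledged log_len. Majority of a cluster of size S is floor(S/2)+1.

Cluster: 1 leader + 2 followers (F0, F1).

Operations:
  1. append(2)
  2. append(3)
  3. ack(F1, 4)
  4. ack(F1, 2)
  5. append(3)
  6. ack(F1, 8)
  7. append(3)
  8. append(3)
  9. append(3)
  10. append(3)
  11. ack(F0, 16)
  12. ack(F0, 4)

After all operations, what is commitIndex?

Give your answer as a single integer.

Op 1: append 2 -> log_len=2
Op 2: append 3 -> log_len=5
Op 3: F1 acks idx 4 -> match: F0=0 F1=4; commitIndex=4
Op 4: F1 acks idx 2 -> match: F0=0 F1=4; commitIndex=4
Op 5: append 3 -> log_len=8
Op 6: F1 acks idx 8 -> match: F0=0 F1=8; commitIndex=8
Op 7: append 3 -> log_len=11
Op 8: append 3 -> log_len=14
Op 9: append 3 -> log_len=17
Op 10: append 3 -> log_len=20
Op 11: F0 acks idx 16 -> match: F0=16 F1=8; commitIndex=16
Op 12: F0 acks idx 4 -> match: F0=16 F1=8; commitIndex=16

Answer: 16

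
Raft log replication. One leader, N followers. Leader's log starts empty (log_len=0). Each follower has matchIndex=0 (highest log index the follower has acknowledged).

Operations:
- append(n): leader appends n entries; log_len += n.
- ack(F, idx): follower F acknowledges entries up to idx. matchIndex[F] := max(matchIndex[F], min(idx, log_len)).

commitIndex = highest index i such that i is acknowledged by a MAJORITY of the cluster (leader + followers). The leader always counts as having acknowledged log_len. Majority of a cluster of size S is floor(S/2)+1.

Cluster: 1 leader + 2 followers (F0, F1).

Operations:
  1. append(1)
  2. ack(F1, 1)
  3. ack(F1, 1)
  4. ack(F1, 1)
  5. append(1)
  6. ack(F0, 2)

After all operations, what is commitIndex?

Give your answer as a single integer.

Answer: 2

Derivation:
Op 1: append 1 -> log_len=1
Op 2: F1 acks idx 1 -> match: F0=0 F1=1; commitIndex=1
Op 3: F1 acks idx 1 -> match: F0=0 F1=1; commitIndex=1
Op 4: F1 acks idx 1 -> match: F0=0 F1=1; commitIndex=1
Op 5: append 1 -> log_len=2
Op 6: F0 acks idx 2 -> match: F0=2 F1=1; commitIndex=2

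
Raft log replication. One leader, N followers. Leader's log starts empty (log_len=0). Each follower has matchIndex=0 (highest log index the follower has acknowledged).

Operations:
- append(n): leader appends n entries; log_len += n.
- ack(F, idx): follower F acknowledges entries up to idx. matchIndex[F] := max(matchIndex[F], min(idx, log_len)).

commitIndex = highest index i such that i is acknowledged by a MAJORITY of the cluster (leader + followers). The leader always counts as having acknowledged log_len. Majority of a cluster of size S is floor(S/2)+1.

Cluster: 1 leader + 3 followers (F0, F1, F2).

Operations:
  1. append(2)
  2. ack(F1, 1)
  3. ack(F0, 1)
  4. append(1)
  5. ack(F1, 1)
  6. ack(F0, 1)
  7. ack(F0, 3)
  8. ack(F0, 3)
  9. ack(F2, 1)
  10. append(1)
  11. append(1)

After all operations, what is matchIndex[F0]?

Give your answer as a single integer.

Answer: 3

Derivation:
Op 1: append 2 -> log_len=2
Op 2: F1 acks idx 1 -> match: F0=0 F1=1 F2=0; commitIndex=0
Op 3: F0 acks idx 1 -> match: F0=1 F1=1 F2=0; commitIndex=1
Op 4: append 1 -> log_len=3
Op 5: F1 acks idx 1 -> match: F0=1 F1=1 F2=0; commitIndex=1
Op 6: F0 acks idx 1 -> match: F0=1 F1=1 F2=0; commitIndex=1
Op 7: F0 acks idx 3 -> match: F0=3 F1=1 F2=0; commitIndex=1
Op 8: F0 acks idx 3 -> match: F0=3 F1=1 F2=0; commitIndex=1
Op 9: F2 acks idx 1 -> match: F0=3 F1=1 F2=1; commitIndex=1
Op 10: append 1 -> log_len=4
Op 11: append 1 -> log_len=5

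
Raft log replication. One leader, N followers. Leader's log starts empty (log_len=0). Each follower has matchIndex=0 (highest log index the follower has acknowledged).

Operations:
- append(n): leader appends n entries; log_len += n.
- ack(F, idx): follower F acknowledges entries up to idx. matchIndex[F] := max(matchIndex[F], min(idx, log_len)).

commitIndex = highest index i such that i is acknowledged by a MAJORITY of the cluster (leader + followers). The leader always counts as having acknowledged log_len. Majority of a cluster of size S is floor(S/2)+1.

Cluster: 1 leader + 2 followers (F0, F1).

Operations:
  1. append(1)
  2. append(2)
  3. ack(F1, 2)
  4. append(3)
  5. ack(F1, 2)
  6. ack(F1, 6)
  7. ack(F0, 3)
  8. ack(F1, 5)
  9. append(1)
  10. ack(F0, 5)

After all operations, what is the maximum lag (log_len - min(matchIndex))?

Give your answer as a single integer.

Op 1: append 1 -> log_len=1
Op 2: append 2 -> log_len=3
Op 3: F1 acks idx 2 -> match: F0=0 F1=2; commitIndex=2
Op 4: append 3 -> log_len=6
Op 5: F1 acks idx 2 -> match: F0=0 F1=2; commitIndex=2
Op 6: F1 acks idx 6 -> match: F0=0 F1=6; commitIndex=6
Op 7: F0 acks idx 3 -> match: F0=3 F1=6; commitIndex=6
Op 8: F1 acks idx 5 -> match: F0=3 F1=6; commitIndex=6
Op 9: append 1 -> log_len=7
Op 10: F0 acks idx 5 -> match: F0=5 F1=6; commitIndex=6

Answer: 2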